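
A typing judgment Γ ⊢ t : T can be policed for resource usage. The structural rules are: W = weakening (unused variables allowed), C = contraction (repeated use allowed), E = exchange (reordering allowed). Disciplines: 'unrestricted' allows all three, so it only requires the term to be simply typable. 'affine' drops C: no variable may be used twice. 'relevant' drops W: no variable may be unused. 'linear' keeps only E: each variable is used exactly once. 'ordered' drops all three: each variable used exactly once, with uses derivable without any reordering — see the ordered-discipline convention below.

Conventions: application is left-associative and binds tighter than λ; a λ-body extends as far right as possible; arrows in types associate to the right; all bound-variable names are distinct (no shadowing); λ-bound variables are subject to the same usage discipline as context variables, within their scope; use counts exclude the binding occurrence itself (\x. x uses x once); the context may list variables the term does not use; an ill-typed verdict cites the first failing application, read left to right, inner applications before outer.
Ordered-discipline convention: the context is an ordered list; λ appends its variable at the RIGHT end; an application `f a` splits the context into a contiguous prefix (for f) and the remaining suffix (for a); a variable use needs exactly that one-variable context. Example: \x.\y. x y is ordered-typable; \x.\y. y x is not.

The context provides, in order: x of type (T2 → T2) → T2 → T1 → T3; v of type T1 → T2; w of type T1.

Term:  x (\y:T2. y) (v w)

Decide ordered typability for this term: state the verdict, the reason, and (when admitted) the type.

yes — x, v, w, y: once each, no exchange needed; term : T1 → T3
usage: x: 1; v: 1; w: 1; y (λ-bound): 1
uses in reading order: x, y, v, w
typing: well-typed at T1 → T3
per-discipline verdicts: ordered ✓; linear ✓; affine ✓; relevant ✓; unrestricted ✓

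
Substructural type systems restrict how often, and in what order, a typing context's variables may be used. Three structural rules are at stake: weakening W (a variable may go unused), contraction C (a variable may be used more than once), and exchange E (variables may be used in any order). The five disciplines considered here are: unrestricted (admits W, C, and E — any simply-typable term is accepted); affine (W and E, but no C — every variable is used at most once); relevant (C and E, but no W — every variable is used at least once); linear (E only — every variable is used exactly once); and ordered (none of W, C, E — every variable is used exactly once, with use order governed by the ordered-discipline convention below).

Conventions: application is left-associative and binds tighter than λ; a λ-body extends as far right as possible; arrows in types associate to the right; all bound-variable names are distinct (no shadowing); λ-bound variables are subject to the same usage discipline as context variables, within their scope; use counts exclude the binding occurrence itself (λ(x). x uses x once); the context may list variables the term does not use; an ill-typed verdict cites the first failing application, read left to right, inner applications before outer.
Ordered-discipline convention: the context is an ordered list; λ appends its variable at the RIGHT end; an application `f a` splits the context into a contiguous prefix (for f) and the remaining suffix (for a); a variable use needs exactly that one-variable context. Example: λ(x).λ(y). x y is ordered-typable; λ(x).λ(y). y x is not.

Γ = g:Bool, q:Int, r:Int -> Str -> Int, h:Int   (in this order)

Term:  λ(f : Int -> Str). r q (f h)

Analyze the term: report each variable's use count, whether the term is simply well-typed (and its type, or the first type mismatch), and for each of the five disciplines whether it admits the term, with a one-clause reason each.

variable uses: g=0, q=1, r=1, h=1, f (λ-bound)=1
left-to-right use order: r, q, f, h
typing: the term checks, with type (Int -> Str) -> Int
ordered ✗ (unused: g — weakening required)
linear ✗ (unused: g — weakening required)
affine ✓ (g, q, r, h, f: no repeats, contraction unneeded)
relevant ✗ (unused: g — weakening required)
unrestricted ✓ (typability at (Int -> Str) -> Int is all that's needed)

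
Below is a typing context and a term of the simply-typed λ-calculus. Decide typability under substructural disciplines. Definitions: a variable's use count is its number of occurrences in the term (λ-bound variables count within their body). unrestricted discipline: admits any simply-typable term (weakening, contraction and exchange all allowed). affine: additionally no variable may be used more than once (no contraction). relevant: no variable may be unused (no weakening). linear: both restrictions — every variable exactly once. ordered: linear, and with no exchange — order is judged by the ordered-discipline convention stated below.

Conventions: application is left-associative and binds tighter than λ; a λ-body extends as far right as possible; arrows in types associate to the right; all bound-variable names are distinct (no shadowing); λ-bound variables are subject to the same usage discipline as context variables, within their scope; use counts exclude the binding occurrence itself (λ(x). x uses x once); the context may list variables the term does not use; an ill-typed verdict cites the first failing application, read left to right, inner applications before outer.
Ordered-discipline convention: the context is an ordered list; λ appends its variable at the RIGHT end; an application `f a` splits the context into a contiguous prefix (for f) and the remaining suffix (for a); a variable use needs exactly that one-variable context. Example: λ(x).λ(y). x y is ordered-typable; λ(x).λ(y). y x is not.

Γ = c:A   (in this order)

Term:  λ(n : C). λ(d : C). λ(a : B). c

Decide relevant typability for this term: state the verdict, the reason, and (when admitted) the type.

no — n, d, a never used (weakening)
counts: c: 1×, n (bound): 0×, d (bound): 0×, a (bound): 0×
left-to-right use order: c
typing: ✓ — C → C → B → A
all disciplines: ordered ✗, linear ✗, affine ✓, relevant ✗, unrestricted ✓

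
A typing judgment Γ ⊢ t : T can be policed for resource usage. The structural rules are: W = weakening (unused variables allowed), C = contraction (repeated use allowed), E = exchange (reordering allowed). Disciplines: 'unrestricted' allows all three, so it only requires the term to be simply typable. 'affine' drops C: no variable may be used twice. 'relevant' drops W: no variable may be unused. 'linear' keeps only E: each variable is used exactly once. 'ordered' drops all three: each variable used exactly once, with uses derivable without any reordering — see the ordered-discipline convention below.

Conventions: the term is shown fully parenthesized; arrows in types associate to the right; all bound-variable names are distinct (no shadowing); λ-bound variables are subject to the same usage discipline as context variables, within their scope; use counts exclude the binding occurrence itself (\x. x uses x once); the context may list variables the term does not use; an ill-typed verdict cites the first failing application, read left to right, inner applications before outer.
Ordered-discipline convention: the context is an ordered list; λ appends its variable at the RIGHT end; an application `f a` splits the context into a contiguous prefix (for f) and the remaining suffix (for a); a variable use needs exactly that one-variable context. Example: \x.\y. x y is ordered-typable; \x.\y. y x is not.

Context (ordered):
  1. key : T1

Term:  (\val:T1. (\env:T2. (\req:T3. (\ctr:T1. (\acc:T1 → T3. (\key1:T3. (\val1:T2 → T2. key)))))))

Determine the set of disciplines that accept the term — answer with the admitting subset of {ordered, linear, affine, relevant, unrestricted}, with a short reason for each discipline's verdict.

accepted by: affine, unrestricted
use counts: key ×1; val (bound) ×0; env (bound) ×0; req (bound) ×0; ctr (bound) ×0; acc (bound) ×0; key1 (bound) ×0; val1 (bound) ×0
left-to-right use order: key
typing: well-typed at T1 → T2 → T3 → T1 → (T1 → T3) → T3 → (T2 → T2) → T1
ordered: ✗, val, env, req, ctr, acc, key1, val1 left unused
linear: ✗, val, env, req, ctr, acc, key1, val1 left unused
affine: ✓, no duplicate uses among key, val, env, req, ctr, acc, key1, val1
relevant: ✗, val, env, req, ctr, acc, key1, val1 left unused
unrestricted: ✓, simply typable at T1 → T2 → T3 → T1 → (T1 → T3) → T3 → (T2 → T2) → T1; W, C, E all held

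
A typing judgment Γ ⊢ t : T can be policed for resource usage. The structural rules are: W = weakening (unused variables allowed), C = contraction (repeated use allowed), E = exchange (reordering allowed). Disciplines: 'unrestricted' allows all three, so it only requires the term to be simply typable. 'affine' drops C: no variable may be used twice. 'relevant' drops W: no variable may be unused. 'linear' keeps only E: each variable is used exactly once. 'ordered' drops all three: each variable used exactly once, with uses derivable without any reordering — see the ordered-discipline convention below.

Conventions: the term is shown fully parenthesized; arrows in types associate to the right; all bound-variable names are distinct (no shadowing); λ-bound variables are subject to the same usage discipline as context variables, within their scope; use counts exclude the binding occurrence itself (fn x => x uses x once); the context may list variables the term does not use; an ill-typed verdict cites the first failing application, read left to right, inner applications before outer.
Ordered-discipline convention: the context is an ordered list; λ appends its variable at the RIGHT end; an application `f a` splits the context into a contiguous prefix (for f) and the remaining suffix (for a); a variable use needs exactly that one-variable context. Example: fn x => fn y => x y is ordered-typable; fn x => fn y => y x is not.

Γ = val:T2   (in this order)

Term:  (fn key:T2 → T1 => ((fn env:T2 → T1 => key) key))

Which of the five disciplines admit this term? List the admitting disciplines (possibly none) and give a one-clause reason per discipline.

admitted by: unrestricted
counts: val=0; key [bound]=2; env [bound]=0
left-to-right use order: key, key
typing: the term checks, with type (T2 → T1) → T2 → T1
ordered: ✗ — needs contraction — key ×2; needs weakening: val, env unused
linear: ✗ — needs contraction — key ×2; needs weakening: val, env unused
affine: ✗ — needs contraction — key ×2
relevant: ✗ — needs weakening: val, env unused
unrestricted: ✓ — simply typable at (T2 → T1) → T2 → T1; W, C, E all held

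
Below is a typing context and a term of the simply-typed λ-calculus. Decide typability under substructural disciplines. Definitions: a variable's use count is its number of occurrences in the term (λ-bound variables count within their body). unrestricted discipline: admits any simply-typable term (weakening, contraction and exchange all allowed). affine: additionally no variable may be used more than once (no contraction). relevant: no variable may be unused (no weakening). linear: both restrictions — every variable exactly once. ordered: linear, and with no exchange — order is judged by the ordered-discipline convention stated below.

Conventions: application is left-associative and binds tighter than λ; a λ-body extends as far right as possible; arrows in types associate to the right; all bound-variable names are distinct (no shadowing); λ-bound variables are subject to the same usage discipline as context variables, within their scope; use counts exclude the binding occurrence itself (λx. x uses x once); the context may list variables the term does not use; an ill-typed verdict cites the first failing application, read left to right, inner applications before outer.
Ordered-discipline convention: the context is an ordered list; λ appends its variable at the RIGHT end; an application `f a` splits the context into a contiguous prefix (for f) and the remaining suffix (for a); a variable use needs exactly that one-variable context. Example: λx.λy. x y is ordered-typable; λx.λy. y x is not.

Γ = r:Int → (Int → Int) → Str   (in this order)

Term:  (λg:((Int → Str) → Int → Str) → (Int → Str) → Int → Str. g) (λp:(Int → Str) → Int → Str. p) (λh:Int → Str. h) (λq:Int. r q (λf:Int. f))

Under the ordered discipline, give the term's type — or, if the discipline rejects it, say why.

term : Int → Str
variable uses: r ×1; g (λ-bound) ×1; p (λ-bound) ×1; h (λ-bound) ×1; q (λ-bound) ×1; f (λ-bound) ×1
uses in reading order: g, p, h, r, q, f
typing: well-typed — term : Int → Str
all disciplines: ordered ✓ · linear ✓ · affine ✓ · relevant ✓ · unrestricted ✓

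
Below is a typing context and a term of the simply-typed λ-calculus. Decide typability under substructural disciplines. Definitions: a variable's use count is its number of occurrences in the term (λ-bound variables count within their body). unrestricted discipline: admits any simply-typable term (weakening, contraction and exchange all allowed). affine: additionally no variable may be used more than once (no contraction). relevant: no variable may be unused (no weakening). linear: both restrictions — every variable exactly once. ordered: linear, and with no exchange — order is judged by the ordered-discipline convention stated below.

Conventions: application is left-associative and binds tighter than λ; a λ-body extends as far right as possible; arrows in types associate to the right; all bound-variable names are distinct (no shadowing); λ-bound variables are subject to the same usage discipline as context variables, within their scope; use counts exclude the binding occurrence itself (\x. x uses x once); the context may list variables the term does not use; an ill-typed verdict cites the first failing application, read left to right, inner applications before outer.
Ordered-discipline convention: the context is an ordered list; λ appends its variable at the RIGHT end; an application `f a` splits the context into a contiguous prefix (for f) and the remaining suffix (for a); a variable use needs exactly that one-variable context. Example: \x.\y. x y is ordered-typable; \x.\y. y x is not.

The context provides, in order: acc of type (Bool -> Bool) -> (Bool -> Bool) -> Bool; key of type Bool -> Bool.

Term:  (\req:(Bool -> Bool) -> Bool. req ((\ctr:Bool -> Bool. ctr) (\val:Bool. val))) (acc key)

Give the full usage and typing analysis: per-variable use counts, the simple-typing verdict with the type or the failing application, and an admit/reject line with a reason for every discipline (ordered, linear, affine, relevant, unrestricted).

use counts: acc: 1×; key: 1×; req [bound]: 1×; ctr [bound]: 1×; val [bound]: 1×
order of uses: req, ctr, val, acc, key
typing: the term checks, with type Bool
ordered: ✓, acc, key, req, ctr, val: once each, no exchange needed
linear: ✓, each of acc, key, req, ctr, val used exactly once
affine: ✓, acc, key, req, ctr, val: no repeats, contraction unneeded
relevant: ✓, none of acc, key, req, ctr, val goes unused
unrestricted: ✓, typability at Bool is all that's needed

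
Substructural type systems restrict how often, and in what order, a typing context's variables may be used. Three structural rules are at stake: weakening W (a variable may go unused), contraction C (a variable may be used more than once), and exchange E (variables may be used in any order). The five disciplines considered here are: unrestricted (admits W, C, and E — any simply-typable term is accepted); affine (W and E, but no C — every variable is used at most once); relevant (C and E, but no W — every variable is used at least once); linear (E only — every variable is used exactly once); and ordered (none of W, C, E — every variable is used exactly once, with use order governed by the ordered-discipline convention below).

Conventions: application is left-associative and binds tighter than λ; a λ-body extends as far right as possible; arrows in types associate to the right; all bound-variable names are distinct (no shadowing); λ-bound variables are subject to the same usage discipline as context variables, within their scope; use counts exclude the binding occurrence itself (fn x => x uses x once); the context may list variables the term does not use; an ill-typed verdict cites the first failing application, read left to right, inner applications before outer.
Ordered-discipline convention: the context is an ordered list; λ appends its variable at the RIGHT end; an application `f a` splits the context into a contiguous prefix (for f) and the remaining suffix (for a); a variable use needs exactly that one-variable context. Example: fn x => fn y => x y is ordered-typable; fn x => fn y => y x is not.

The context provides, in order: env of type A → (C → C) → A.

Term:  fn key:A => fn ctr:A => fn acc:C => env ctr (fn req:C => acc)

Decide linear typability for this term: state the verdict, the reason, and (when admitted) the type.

no — unused: key, req — weakening required
use counts: env: 1×; key (λ-bound): 0×; ctr (λ-bound): 1×; acc (λ-bound): 1×; req (λ-bound): 0×
left-to-right use order: env, ctr, acc
typing: the term checks, with type A → A → C → A
summary: ordered ✗; linear ✗; affine ✓; relevant ✗; unrestricted ✓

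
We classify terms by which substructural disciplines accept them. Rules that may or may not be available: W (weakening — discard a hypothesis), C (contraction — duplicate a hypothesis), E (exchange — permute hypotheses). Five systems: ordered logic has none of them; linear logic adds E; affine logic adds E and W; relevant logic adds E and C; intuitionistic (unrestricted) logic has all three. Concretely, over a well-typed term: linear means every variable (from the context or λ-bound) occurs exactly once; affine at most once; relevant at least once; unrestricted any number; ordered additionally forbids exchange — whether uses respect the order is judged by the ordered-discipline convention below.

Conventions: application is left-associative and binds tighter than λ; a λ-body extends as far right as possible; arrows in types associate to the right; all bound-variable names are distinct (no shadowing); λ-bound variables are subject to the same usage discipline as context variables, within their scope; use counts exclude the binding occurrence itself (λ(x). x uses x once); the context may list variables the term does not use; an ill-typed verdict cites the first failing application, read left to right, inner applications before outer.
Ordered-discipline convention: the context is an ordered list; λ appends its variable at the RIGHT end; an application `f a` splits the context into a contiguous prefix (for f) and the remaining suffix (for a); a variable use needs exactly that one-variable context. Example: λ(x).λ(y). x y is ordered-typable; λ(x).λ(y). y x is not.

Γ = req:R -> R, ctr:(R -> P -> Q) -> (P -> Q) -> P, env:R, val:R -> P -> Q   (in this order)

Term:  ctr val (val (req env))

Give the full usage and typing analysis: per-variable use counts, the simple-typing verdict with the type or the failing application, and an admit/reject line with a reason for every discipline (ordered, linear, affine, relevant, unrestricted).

use counts: req: 1; ctr: 1; env: 1; val: 2
use order (left to right): ctr, val, val, req, env
typing: the term checks, with type P
ordered ✗ (val ×2 used more than once (contraction))
linear ✗ (val ×2 used more than once (contraction))
affine ✗ (val ×2 used more than once (contraction))
relevant ✓ (none of req, ctr, env, val goes unused)
unrestricted ✓ (typability at P is all that's needed)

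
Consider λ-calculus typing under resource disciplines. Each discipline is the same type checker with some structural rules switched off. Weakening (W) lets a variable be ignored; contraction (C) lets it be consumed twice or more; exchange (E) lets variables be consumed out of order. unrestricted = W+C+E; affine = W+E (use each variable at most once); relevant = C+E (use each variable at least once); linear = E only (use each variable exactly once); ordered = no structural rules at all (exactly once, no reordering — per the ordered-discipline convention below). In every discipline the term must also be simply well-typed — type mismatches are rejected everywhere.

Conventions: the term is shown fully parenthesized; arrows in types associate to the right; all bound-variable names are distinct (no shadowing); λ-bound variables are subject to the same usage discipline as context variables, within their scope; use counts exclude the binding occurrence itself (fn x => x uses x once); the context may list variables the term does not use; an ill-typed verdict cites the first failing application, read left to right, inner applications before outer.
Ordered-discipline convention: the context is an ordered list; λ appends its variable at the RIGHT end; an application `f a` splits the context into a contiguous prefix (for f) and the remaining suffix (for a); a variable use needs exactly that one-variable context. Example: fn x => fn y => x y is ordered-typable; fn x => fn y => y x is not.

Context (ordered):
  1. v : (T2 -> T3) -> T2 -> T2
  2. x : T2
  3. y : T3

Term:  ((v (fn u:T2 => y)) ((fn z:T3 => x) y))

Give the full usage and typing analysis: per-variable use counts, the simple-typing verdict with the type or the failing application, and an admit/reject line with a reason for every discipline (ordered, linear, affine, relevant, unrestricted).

use counts: v: 1×; x: 1×; y: 2×; u (λ-bound): 0×; z (λ-bound): 0×
left-to-right use order: v, y, x, y
typing: ✓ — T2
ordered ✗ (repeated use of y ×2; u, z never used (weakening))
linear ✗ (repeated use of y ×2; u, z never used (weakening))
affine ✗ (repeated use of y ×2)
relevant ✗ (u, z never used (weakening))
unrestricted ✓ (well-typed at T2; no restrictions here)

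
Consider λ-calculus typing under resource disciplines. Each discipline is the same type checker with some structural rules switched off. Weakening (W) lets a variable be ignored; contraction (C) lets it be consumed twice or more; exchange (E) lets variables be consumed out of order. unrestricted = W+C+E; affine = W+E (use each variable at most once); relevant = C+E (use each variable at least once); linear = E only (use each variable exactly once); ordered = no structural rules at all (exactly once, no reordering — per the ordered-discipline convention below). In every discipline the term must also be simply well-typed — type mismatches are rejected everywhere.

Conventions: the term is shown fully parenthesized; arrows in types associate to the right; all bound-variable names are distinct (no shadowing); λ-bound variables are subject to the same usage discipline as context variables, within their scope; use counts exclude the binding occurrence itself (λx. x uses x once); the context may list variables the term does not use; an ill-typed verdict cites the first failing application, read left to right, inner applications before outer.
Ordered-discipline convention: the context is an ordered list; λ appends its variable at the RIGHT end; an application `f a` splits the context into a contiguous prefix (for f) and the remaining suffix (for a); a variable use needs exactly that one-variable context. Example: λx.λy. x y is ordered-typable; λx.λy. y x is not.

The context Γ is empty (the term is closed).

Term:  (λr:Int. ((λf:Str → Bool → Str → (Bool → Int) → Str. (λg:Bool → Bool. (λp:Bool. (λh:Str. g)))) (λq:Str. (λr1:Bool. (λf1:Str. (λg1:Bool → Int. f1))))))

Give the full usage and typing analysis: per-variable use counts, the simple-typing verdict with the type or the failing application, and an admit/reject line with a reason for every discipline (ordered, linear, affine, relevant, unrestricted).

counts: r (bound): 0×; f (bound): 0×; g (bound): 1×; p (bound): 0×; h (bound): 0×; q (bound): 0×; r1 (bound): 0×; f1 (bound): 1×; g1 (bound): 0×
left-to-right use order: g, f1
typing: well-typed at Int → (Bool → Bool) → Bool → Str → Bool → Bool
ordered ✗ (r, f, p, h, q, r1, g1 left unused)
linear ✗ (r, f, p, h, q, r1, g1 left unused)
affine ✓ (r, f, g, p, h, q, r1, f1, g1: no repeats, contraction unneeded)
relevant ✗ (r, f, p, h, q, r1, g1 left unused)
unrestricted ✓ (simply typable at Int → (Bool → Bool) → Bool → Str → Bool → Bool; W, C, E all held)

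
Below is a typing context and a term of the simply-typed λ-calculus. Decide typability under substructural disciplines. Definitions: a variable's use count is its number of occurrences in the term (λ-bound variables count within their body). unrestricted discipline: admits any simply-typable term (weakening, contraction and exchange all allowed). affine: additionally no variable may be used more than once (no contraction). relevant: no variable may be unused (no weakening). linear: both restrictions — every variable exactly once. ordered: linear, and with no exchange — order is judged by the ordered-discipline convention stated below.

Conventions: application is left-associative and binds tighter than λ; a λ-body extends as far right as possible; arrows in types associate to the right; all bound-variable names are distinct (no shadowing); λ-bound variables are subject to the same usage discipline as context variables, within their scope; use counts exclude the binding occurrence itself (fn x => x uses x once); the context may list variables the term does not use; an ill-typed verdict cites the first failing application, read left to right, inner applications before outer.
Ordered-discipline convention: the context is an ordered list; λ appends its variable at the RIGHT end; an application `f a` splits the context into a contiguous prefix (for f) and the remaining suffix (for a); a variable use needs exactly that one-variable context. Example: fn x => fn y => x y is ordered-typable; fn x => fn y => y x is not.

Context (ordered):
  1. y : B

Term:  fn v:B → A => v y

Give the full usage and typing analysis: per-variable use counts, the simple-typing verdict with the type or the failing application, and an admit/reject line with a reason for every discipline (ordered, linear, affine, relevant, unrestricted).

counts: y: 1×, v [bound]: 1×
uses in reading order: v, y
typing: the term checks, with type (B → A) → A
ordered: ✗, no ordered split (uses run v, y)
linear: ✓, exactly-once usage across y, v
affine: ✓, no duplicate uses among y, v
relevant: ✓, y, v: all used, weakening unneeded
unrestricted: ✓, type-checks ((B → A) → A) and nothing is barred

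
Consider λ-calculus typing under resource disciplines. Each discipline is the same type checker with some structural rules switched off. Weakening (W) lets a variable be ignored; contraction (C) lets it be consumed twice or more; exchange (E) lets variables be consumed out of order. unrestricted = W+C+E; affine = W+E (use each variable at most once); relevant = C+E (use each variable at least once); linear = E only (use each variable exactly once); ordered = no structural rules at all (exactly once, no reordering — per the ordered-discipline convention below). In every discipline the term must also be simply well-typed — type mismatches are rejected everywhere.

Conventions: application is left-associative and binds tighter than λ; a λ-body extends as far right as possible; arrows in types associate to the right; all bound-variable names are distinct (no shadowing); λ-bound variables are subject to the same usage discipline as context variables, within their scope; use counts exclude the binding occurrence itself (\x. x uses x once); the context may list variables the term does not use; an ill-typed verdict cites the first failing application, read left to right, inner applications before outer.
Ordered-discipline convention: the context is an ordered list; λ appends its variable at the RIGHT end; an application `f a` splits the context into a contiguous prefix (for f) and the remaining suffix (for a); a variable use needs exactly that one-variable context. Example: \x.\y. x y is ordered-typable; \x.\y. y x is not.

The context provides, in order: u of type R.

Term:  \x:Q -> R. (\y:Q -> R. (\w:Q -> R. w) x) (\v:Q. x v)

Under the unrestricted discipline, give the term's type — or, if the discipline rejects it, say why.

term : (Q -> R) -> Q -> R
usage: u: 0; x (λ-bound): 2; y (λ-bound): 0; w (λ-bound): 1; v (λ-bound): 1
uses in reading order: w, x, x, v
typing: the term checks, with type (Q -> R) -> Q -> R
all disciplines: ordered ✗; linear ✗; affine ✗; relevant ✗; unrestricted ✓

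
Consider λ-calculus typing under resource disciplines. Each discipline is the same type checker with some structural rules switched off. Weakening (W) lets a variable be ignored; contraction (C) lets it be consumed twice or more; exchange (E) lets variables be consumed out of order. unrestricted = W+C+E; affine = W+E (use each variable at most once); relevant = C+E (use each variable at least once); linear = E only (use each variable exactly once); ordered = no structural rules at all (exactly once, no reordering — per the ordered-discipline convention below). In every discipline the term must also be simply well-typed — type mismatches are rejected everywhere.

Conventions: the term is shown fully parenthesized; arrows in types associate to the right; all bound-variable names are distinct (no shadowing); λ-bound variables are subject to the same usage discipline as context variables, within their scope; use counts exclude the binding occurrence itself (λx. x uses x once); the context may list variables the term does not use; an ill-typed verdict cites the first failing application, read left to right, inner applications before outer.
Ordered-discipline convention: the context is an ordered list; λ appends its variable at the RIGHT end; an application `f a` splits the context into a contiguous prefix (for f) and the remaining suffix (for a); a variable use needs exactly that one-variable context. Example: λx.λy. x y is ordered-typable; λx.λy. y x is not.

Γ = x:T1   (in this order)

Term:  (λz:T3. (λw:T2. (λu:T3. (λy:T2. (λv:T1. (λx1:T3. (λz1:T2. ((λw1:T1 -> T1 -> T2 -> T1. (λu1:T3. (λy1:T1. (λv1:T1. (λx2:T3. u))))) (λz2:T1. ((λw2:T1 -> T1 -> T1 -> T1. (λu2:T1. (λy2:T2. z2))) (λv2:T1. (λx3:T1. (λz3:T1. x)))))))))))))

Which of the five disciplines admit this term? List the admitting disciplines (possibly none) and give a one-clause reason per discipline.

accepted by: affine, unrestricted
counts: x: 1×; z [bound]: 0×; w [bound]: 0×; u [bound]: 1×; y [bound]: 0×; v [bound]: 0×; x1 [bound]: 0×; z1 [bound]: 0×; w1 [bound]: 0×; u1 [bound]: 0×; y1 [bound]: 0×; v1 [bound]: 0×; x2 [bound]: 0×; z2 [bound]: 1×; w2 [bound]: 0×; u2 [bound]: 0×; y2 [bound]: 0×; v2 [bound]: 0×; x3 [bound]: 0×; z3 [bound]: 0×
use order (left to right): u, z2, x
typing: well-typed at T3 -> T2 -> T3 -> T2 -> T1 -> T3 -> T2 -> T3 -> T1 -> T1 -> T3 -> T3
ordered: ✗ — unused: z, w, y, v, x1, z1, w1, u1, y1, v1, x2, w2, u2, y2, v2, x3, z3 — weakening required
linear: ✗ — unused: z, w, y, v, x1, z1, w1, u1, y1, v1, x2, w2, u2, y2, v2, x3, z3 — weakening required
affine: ✓ — x, z, w, u, y, v, x1, z1, w1, u1, y1, v1, x2, z2, w2, u2, y2, v2, x3, z3: no repeats, contraction unneeded
relevant: ✗ — unused: z, w, y, v, x1, z1, w1, u1, y1, v1, x2, w2, u2, y2, v2, x3, z3 — weakening required
unrestricted: ✓ — typability at T3 -> T2 -> T3 -> T2 -> T1 -> T3 -> T2 -> T3 -> T1 -> T1 -> T3 -> T3 is all that's needed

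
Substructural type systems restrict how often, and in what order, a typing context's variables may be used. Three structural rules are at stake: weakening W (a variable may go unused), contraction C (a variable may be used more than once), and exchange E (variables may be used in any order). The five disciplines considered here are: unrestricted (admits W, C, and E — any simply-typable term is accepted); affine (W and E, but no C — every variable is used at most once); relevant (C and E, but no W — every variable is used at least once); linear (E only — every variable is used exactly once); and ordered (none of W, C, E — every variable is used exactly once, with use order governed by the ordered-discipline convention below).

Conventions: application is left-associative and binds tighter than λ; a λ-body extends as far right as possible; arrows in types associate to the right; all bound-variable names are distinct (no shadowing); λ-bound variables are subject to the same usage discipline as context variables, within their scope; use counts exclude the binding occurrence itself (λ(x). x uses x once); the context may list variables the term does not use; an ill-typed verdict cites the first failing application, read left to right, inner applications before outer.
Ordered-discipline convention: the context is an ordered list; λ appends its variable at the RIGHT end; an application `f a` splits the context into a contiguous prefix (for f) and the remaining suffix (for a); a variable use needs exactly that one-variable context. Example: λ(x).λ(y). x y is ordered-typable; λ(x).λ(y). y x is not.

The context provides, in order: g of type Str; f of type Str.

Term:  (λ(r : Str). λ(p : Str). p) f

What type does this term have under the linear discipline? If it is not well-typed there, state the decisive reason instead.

not well-typed under linear — needs weakening: g, r unused
usage: g: 0×, f: 1×, r (bound): 0×, p (bound): 1×
order of uses: p, f
typing: the term checks, with type Str → Str
all disciplines: ordered ✗ | linear ✗ | affine ✓ | relevant ✗ | unrestricted ✓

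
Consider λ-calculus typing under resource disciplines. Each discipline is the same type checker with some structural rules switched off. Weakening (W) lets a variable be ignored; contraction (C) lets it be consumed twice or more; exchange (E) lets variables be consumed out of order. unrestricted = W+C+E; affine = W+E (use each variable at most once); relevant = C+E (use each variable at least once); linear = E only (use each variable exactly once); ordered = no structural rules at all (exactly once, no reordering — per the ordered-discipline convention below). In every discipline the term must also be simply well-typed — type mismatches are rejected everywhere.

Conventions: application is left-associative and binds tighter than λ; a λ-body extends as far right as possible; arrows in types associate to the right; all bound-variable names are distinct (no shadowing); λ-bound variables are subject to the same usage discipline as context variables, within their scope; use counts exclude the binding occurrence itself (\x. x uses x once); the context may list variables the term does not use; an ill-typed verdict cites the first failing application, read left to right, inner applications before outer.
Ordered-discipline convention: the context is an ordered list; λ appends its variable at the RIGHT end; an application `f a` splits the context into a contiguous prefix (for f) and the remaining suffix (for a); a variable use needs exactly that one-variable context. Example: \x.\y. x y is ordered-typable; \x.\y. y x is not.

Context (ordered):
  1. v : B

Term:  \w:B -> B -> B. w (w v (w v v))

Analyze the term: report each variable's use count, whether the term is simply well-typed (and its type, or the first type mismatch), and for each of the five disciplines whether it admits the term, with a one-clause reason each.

variable uses: v: 3, w [bound]: 3
order of uses: w, w, v, w, v, v
typing: well-typed at (B -> B -> B) -> B -> B
ordered: ✗ — v ×3, w ×3 used more than once (contraction)
linear: ✗ — v ×3, w ×3 used more than once (contraction)
affine: ✗ — v ×3, w ×3 used more than once (contraction)
relevant: ✓ — at least one use each (v, w)
unrestricted: ✓ — simply typable at (B -> B -> B) -> B -> B; W, C, E all held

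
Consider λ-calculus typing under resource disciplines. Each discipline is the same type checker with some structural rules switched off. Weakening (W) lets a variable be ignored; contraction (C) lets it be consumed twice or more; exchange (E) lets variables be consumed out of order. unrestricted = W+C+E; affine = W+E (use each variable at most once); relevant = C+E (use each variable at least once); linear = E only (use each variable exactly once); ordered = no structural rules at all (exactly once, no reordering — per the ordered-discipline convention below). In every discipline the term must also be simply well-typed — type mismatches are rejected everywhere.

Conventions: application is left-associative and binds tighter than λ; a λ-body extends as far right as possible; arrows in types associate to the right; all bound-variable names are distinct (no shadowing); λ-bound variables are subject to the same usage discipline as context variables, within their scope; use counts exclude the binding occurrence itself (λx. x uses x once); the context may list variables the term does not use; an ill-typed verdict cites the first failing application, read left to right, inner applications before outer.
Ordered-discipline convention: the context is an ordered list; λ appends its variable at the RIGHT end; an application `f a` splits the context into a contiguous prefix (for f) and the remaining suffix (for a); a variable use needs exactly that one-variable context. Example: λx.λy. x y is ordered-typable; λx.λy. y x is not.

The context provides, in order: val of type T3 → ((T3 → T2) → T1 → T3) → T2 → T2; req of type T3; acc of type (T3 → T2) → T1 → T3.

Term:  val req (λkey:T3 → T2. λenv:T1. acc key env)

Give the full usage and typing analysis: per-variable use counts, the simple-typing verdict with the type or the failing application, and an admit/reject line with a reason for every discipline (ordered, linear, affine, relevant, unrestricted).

counts: val=1; req=1; acc=1; key (λ-bound)=1; env (λ-bound)=1
uses in reading order: val, req, acc, key, env
typing: well-typed — term : T2 → T2
ordered: ✓ — single-use (val, req, acc, key, env), ordered derivation ok
linear: ✓ — each of val, req, acc, key, env used exactly once
affine: ✓ — val, req, acc, key, env: no repeats, contraction unneeded
relevant: ✓ — every one of val, req, acc, key, env appears
unrestricted: ✓ — typability at T2 → T2 is all that's needed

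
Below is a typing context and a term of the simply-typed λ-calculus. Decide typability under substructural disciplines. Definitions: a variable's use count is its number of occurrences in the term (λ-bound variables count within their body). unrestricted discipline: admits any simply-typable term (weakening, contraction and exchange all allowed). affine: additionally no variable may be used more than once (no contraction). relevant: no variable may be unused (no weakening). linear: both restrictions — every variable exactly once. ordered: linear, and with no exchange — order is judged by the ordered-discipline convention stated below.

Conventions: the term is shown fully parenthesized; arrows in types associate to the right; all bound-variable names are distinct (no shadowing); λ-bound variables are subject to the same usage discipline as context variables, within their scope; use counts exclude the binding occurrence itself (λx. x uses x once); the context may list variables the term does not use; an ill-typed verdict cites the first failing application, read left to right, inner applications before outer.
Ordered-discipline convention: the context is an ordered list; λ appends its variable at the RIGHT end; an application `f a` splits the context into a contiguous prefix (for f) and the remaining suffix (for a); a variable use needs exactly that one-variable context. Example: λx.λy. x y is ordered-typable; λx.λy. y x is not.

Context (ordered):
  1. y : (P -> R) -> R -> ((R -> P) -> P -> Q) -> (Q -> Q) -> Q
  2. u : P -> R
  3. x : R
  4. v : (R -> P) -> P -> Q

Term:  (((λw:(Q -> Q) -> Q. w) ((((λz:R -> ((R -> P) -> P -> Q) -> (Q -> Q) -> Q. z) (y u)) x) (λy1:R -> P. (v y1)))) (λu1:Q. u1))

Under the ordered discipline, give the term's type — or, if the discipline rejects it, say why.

term : Q
counts: y: 1×, u: 1×, x: 1×, v: 1×, w (bound): 1×, z (bound): 1×, y1 (bound): 1×, u1 (bound): 1×
left-to-right use order: w, z, y, u, x, v, y1, u1
typing: ✓ — Q
all disciplines: ordered ✓ · linear ✓ · affine ✓ · relevant ✓ · unrestricted ✓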